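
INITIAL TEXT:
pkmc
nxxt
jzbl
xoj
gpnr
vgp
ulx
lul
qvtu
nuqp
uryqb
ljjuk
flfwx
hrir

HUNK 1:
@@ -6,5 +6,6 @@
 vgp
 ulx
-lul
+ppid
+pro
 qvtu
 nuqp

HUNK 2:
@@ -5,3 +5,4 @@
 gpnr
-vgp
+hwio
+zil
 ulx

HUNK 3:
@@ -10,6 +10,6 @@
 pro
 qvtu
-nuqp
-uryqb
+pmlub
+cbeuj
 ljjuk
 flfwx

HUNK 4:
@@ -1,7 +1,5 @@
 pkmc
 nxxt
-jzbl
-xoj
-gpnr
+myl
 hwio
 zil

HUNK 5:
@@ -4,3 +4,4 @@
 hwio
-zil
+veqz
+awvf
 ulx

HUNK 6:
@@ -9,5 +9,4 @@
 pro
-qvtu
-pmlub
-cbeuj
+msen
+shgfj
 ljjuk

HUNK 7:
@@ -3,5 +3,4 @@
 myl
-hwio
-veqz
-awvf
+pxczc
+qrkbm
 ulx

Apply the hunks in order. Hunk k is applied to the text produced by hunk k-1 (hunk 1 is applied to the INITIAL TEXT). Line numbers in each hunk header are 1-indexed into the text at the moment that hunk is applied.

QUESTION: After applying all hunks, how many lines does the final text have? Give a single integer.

Hunk 1: at line 6 remove [lul] add [ppid,pro] -> 15 lines: pkmc nxxt jzbl xoj gpnr vgp ulx ppid pro qvtu nuqp uryqb ljjuk flfwx hrir
Hunk 2: at line 5 remove [vgp] add [hwio,zil] -> 16 lines: pkmc nxxt jzbl xoj gpnr hwio zil ulx ppid pro qvtu nuqp uryqb ljjuk flfwx hrir
Hunk 3: at line 10 remove [nuqp,uryqb] add [pmlub,cbeuj] -> 16 lines: pkmc nxxt jzbl xoj gpnr hwio zil ulx ppid pro qvtu pmlub cbeuj ljjuk flfwx hrir
Hunk 4: at line 1 remove [jzbl,xoj,gpnr] add [myl] -> 14 lines: pkmc nxxt myl hwio zil ulx ppid pro qvtu pmlub cbeuj ljjuk flfwx hrir
Hunk 5: at line 4 remove [zil] add [veqz,awvf] -> 15 lines: pkmc nxxt myl hwio veqz awvf ulx ppid pro qvtu pmlub cbeuj ljjuk flfwx hrir
Hunk 6: at line 9 remove [qvtu,pmlub,cbeuj] add [msen,shgfj] -> 14 lines: pkmc nxxt myl hwio veqz awvf ulx ppid pro msen shgfj ljjuk flfwx hrir
Hunk 7: at line 3 remove [hwio,veqz,awvf] add [pxczc,qrkbm] -> 13 lines: pkmc nxxt myl pxczc qrkbm ulx ppid pro msen shgfj ljjuk flfwx hrir
Final line count: 13

Answer: 13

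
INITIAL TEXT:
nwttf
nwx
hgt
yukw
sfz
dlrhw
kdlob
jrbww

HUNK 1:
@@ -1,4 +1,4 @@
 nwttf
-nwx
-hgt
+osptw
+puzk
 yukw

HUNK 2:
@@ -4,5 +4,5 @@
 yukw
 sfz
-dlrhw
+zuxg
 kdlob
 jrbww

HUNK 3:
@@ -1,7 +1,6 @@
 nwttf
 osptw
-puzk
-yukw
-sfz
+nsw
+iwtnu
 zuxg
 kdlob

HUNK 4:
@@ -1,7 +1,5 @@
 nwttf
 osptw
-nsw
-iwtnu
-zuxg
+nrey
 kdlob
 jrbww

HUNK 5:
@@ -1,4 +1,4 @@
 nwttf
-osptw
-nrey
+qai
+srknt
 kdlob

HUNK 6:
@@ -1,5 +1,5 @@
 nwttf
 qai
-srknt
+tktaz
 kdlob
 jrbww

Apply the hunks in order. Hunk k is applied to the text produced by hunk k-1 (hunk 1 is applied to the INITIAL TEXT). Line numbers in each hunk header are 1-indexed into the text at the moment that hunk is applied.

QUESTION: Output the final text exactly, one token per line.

Hunk 1: at line 1 remove [nwx,hgt] add [osptw,puzk] -> 8 lines: nwttf osptw puzk yukw sfz dlrhw kdlob jrbww
Hunk 2: at line 4 remove [dlrhw] add [zuxg] -> 8 lines: nwttf osptw puzk yukw sfz zuxg kdlob jrbww
Hunk 3: at line 1 remove [puzk,yukw,sfz] add [nsw,iwtnu] -> 7 lines: nwttf osptw nsw iwtnu zuxg kdlob jrbww
Hunk 4: at line 1 remove [nsw,iwtnu,zuxg] add [nrey] -> 5 lines: nwttf osptw nrey kdlob jrbww
Hunk 5: at line 1 remove [osptw,nrey] add [qai,srknt] -> 5 lines: nwttf qai srknt kdlob jrbww
Hunk 6: at line 1 remove [srknt] add [tktaz] -> 5 lines: nwttf qai tktaz kdlob jrbww

Answer: nwttf
qai
tktaz
kdlob
jrbww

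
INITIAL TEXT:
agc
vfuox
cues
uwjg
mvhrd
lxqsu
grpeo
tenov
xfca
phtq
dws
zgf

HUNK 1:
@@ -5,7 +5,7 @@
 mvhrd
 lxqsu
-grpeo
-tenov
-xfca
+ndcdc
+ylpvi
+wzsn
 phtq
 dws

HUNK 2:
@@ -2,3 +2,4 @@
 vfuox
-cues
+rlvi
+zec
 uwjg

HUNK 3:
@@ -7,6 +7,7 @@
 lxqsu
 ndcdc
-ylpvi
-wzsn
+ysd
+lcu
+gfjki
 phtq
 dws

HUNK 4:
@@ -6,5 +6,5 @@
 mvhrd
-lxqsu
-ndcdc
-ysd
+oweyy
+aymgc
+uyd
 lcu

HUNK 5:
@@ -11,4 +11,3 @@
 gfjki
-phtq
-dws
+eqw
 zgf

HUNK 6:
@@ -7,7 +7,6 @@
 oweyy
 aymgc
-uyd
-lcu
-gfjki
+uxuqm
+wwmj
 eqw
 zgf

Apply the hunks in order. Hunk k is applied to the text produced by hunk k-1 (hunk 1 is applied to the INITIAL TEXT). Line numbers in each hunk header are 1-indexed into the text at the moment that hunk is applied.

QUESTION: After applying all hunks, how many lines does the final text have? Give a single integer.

Hunk 1: at line 5 remove [grpeo,tenov,xfca] add [ndcdc,ylpvi,wzsn] -> 12 lines: agc vfuox cues uwjg mvhrd lxqsu ndcdc ylpvi wzsn phtq dws zgf
Hunk 2: at line 2 remove [cues] add [rlvi,zec] -> 13 lines: agc vfuox rlvi zec uwjg mvhrd lxqsu ndcdc ylpvi wzsn phtq dws zgf
Hunk 3: at line 7 remove [ylpvi,wzsn] add [ysd,lcu,gfjki] -> 14 lines: agc vfuox rlvi zec uwjg mvhrd lxqsu ndcdc ysd lcu gfjki phtq dws zgf
Hunk 4: at line 6 remove [lxqsu,ndcdc,ysd] add [oweyy,aymgc,uyd] -> 14 lines: agc vfuox rlvi zec uwjg mvhrd oweyy aymgc uyd lcu gfjki phtq dws zgf
Hunk 5: at line 11 remove [phtq,dws] add [eqw] -> 13 lines: agc vfuox rlvi zec uwjg mvhrd oweyy aymgc uyd lcu gfjki eqw zgf
Hunk 6: at line 7 remove [uyd,lcu,gfjki] add [uxuqm,wwmj] -> 12 lines: agc vfuox rlvi zec uwjg mvhrd oweyy aymgc uxuqm wwmj eqw zgf
Final line count: 12

Answer: 12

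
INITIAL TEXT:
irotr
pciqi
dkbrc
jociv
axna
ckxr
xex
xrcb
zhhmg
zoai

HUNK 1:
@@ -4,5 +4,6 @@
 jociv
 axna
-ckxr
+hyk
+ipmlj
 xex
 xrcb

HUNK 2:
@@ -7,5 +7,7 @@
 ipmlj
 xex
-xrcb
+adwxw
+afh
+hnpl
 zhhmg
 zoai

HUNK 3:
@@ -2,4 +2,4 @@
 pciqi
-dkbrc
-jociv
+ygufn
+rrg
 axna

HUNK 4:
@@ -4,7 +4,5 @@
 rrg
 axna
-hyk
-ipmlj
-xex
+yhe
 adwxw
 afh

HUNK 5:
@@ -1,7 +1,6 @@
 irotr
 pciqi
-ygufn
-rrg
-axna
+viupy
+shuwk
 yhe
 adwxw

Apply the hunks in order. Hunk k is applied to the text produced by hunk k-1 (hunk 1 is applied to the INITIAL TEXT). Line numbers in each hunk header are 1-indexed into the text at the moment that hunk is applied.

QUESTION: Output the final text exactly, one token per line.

Answer: irotr
pciqi
viupy
shuwk
yhe
adwxw
afh
hnpl
zhhmg
zoai

Derivation:
Hunk 1: at line 4 remove [ckxr] add [hyk,ipmlj] -> 11 lines: irotr pciqi dkbrc jociv axna hyk ipmlj xex xrcb zhhmg zoai
Hunk 2: at line 7 remove [xrcb] add [adwxw,afh,hnpl] -> 13 lines: irotr pciqi dkbrc jociv axna hyk ipmlj xex adwxw afh hnpl zhhmg zoai
Hunk 3: at line 2 remove [dkbrc,jociv] add [ygufn,rrg] -> 13 lines: irotr pciqi ygufn rrg axna hyk ipmlj xex adwxw afh hnpl zhhmg zoai
Hunk 4: at line 4 remove [hyk,ipmlj,xex] add [yhe] -> 11 lines: irotr pciqi ygufn rrg axna yhe adwxw afh hnpl zhhmg zoai
Hunk 5: at line 1 remove [ygufn,rrg,axna] add [viupy,shuwk] -> 10 lines: irotr pciqi viupy shuwk yhe adwxw afh hnpl zhhmg zoai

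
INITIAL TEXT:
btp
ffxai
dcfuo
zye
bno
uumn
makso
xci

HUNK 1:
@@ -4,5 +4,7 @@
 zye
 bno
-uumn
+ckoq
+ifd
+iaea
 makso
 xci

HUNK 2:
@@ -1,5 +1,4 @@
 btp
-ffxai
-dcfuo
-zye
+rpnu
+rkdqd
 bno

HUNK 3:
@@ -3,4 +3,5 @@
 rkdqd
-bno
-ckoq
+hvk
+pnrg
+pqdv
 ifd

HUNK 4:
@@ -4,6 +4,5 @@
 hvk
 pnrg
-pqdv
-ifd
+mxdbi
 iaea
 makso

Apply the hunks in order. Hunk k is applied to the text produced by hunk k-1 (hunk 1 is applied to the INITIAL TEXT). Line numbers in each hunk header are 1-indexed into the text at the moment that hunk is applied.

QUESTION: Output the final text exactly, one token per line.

Hunk 1: at line 4 remove [uumn] add [ckoq,ifd,iaea] -> 10 lines: btp ffxai dcfuo zye bno ckoq ifd iaea makso xci
Hunk 2: at line 1 remove [ffxai,dcfuo,zye] add [rpnu,rkdqd] -> 9 lines: btp rpnu rkdqd bno ckoq ifd iaea makso xci
Hunk 3: at line 3 remove [bno,ckoq] add [hvk,pnrg,pqdv] -> 10 lines: btp rpnu rkdqd hvk pnrg pqdv ifd iaea makso xci
Hunk 4: at line 4 remove [pqdv,ifd] add [mxdbi] -> 9 lines: btp rpnu rkdqd hvk pnrg mxdbi iaea makso xci

Answer: btp
rpnu
rkdqd
hvk
pnrg
mxdbi
iaea
makso
xci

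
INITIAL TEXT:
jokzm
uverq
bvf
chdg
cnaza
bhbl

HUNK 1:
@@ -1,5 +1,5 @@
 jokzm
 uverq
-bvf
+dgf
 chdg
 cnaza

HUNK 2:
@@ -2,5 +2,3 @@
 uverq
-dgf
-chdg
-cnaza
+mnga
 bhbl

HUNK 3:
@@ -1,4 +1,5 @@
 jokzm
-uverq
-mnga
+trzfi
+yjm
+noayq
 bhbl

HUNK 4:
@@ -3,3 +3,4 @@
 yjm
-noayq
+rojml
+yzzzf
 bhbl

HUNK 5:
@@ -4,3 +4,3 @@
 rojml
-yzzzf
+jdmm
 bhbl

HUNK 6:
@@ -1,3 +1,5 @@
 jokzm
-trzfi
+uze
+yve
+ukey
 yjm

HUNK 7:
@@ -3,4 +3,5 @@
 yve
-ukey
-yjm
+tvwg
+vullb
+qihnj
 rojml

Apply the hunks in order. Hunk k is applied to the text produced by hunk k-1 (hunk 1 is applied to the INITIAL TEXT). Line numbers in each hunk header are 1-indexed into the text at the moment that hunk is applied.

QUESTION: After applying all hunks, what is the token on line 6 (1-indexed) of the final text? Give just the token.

Hunk 1: at line 1 remove [bvf] add [dgf] -> 6 lines: jokzm uverq dgf chdg cnaza bhbl
Hunk 2: at line 2 remove [dgf,chdg,cnaza] add [mnga] -> 4 lines: jokzm uverq mnga bhbl
Hunk 3: at line 1 remove [uverq,mnga] add [trzfi,yjm,noayq] -> 5 lines: jokzm trzfi yjm noayq bhbl
Hunk 4: at line 3 remove [noayq] add [rojml,yzzzf] -> 6 lines: jokzm trzfi yjm rojml yzzzf bhbl
Hunk 5: at line 4 remove [yzzzf] add [jdmm] -> 6 lines: jokzm trzfi yjm rojml jdmm bhbl
Hunk 6: at line 1 remove [trzfi] add [uze,yve,ukey] -> 8 lines: jokzm uze yve ukey yjm rojml jdmm bhbl
Hunk 7: at line 3 remove [ukey,yjm] add [tvwg,vullb,qihnj] -> 9 lines: jokzm uze yve tvwg vullb qihnj rojml jdmm bhbl
Final line 6: qihnj

Answer: qihnj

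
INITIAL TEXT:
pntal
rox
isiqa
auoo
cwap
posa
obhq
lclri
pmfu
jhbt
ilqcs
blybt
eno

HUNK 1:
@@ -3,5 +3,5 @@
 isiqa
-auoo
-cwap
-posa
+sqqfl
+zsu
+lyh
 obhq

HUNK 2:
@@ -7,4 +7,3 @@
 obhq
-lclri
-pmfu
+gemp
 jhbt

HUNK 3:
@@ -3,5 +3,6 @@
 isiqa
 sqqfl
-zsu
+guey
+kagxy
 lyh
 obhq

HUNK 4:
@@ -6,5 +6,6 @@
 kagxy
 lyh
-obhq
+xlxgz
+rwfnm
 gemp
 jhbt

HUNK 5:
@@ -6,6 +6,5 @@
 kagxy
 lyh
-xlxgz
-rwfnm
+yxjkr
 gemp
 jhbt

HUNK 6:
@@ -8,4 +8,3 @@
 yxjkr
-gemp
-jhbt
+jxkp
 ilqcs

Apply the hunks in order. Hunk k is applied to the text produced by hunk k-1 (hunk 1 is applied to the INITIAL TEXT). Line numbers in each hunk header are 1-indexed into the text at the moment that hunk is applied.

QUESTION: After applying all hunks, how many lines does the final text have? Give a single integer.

Answer: 12

Derivation:
Hunk 1: at line 3 remove [auoo,cwap,posa] add [sqqfl,zsu,lyh] -> 13 lines: pntal rox isiqa sqqfl zsu lyh obhq lclri pmfu jhbt ilqcs blybt eno
Hunk 2: at line 7 remove [lclri,pmfu] add [gemp] -> 12 lines: pntal rox isiqa sqqfl zsu lyh obhq gemp jhbt ilqcs blybt eno
Hunk 3: at line 3 remove [zsu] add [guey,kagxy] -> 13 lines: pntal rox isiqa sqqfl guey kagxy lyh obhq gemp jhbt ilqcs blybt eno
Hunk 4: at line 6 remove [obhq] add [xlxgz,rwfnm] -> 14 lines: pntal rox isiqa sqqfl guey kagxy lyh xlxgz rwfnm gemp jhbt ilqcs blybt eno
Hunk 5: at line 6 remove [xlxgz,rwfnm] add [yxjkr] -> 13 lines: pntal rox isiqa sqqfl guey kagxy lyh yxjkr gemp jhbt ilqcs blybt eno
Hunk 6: at line 8 remove [gemp,jhbt] add [jxkp] -> 12 lines: pntal rox isiqa sqqfl guey kagxy lyh yxjkr jxkp ilqcs blybt eno
Final line count: 12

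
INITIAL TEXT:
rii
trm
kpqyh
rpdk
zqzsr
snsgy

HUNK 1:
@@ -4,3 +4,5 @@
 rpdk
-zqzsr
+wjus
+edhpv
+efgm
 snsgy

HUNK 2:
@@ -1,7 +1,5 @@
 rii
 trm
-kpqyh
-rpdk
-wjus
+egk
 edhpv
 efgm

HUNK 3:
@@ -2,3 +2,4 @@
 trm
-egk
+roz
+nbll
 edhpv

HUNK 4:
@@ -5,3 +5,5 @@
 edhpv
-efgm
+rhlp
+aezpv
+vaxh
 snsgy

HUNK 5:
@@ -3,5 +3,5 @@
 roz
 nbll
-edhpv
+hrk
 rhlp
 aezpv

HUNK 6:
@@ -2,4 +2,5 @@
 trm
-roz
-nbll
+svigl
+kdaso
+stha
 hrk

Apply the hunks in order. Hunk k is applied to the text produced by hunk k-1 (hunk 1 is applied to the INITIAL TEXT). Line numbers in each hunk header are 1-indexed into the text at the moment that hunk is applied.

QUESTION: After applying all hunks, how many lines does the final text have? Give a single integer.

Hunk 1: at line 4 remove [zqzsr] add [wjus,edhpv,efgm] -> 8 lines: rii trm kpqyh rpdk wjus edhpv efgm snsgy
Hunk 2: at line 1 remove [kpqyh,rpdk,wjus] add [egk] -> 6 lines: rii trm egk edhpv efgm snsgy
Hunk 3: at line 2 remove [egk] add [roz,nbll] -> 7 lines: rii trm roz nbll edhpv efgm snsgy
Hunk 4: at line 5 remove [efgm] add [rhlp,aezpv,vaxh] -> 9 lines: rii trm roz nbll edhpv rhlp aezpv vaxh snsgy
Hunk 5: at line 3 remove [edhpv] add [hrk] -> 9 lines: rii trm roz nbll hrk rhlp aezpv vaxh snsgy
Hunk 6: at line 2 remove [roz,nbll] add [svigl,kdaso,stha] -> 10 lines: rii trm svigl kdaso stha hrk rhlp aezpv vaxh snsgy
Final line count: 10

Answer: 10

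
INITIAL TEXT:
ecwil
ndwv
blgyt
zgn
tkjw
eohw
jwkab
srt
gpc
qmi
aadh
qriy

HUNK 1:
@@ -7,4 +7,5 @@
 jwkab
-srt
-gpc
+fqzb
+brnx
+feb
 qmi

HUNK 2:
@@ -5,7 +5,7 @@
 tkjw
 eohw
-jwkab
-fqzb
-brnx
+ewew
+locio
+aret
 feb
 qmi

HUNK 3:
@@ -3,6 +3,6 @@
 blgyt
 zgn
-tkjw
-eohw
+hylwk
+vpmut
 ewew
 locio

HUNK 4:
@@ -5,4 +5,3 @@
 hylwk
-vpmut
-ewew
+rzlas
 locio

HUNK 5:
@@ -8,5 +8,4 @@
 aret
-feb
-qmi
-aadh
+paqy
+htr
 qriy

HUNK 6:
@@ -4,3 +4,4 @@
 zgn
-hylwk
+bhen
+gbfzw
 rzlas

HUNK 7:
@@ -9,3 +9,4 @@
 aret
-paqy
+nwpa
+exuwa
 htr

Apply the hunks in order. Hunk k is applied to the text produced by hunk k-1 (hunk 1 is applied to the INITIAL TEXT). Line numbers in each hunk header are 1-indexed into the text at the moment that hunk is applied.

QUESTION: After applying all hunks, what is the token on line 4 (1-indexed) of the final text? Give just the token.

Hunk 1: at line 7 remove [srt,gpc] add [fqzb,brnx,feb] -> 13 lines: ecwil ndwv blgyt zgn tkjw eohw jwkab fqzb brnx feb qmi aadh qriy
Hunk 2: at line 5 remove [jwkab,fqzb,brnx] add [ewew,locio,aret] -> 13 lines: ecwil ndwv blgyt zgn tkjw eohw ewew locio aret feb qmi aadh qriy
Hunk 3: at line 3 remove [tkjw,eohw] add [hylwk,vpmut] -> 13 lines: ecwil ndwv blgyt zgn hylwk vpmut ewew locio aret feb qmi aadh qriy
Hunk 4: at line 5 remove [vpmut,ewew] add [rzlas] -> 12 lines: ecwil ndwv blgyt zgn hylwk rzlas locio aret feb qmi aadh qriy
Hunk 5: at line 8 remove [feb,qmi,aadh] add [paqy,htr] -> 11 lines: ecwil ndwv blgyt zgn hylwk rzlas locio aret paqy htr qriy
Hunk 6: at line 4 remove [hylwk] add [bhen,gbfzw] -> 12 lines: ecwil ndwv blgyt zgn bhen gbfzw rzlas locio aret paqy htr qriy
Hunk 7: at line 9 remove [paqy] add [nwpa,exuwa] -> 13 lines: ecwil ndwv blgyt zgn bhen gbfzw rzlas locio aret nwpa exuwa htr qriy
Final line 4: zgn

Answer: zgn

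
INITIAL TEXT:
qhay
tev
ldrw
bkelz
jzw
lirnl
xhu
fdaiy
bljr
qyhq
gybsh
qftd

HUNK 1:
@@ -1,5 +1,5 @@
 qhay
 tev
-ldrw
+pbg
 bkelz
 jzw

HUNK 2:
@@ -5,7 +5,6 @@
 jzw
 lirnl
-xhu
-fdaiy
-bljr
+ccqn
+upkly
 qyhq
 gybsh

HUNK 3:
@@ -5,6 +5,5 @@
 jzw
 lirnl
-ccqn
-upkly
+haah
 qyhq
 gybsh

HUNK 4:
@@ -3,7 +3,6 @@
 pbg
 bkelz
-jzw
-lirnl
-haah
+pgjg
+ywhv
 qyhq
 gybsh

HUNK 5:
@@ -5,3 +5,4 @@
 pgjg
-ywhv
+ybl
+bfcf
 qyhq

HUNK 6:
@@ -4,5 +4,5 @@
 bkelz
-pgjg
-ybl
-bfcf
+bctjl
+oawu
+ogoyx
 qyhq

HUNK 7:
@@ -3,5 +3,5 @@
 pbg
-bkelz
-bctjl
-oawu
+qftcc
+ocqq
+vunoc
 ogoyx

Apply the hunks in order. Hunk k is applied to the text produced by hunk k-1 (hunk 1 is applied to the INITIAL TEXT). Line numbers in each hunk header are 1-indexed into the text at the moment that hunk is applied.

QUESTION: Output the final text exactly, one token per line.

Hunk 1: at line 1 remove [ldrw] add [pbg] -> 12 lines: qhay tev pbg bkelz jzw lirnl xhu fdaiy bljr qyhq gybsh qftd
Hunk 2: at line 5 remove [xhu,fdaiy,bljr] add [ccqn,upkly] -> 11 lines: qhay tev pbg bkelz jzw lirnl ccqn upkly qyhq gybsh qftd
Hunk 3: at line 5 remove [ccqn,upkly] add [haah] -> 10 lines: qhay tev pbg bkelz jzw lirnl haah qyhq gybsh qftd
Hunk 4: at line 3 remove [jzw,lirnl,haah] add [pgjg,ywhv] -> 9 lines: qhay tev pbg bkelz pgjg ywhv qyhq gybsh qftd
Hunk 5: at line 5 remove [ywhv] add [ybl,bfcf] -> 10 lines: qhay tev pbg bkelz pgjg ybl bfcf qyhq gybsh qftd
Hunk 6: at line 4 remove [pgjg,ybl,bfcf] add [bctjl,oawu,ogoyx] -> 10 lines: qhay tev pbg bkelz bctjl oawu ogoyx qyhq gybsh qftd
Hunk 7: at line 3 remove [bkelz,bctjl,oawu] add [qftcc,ocqq,vunoc] -> 10 lines: qhay tev pbg qftcc ocqq vunoc ogoyx qyhq gybsh qftd

Answer: qhay
tev
pbg
qftcc
ocqq
vunoc
ogoyx
qyhq
gybsh
qftd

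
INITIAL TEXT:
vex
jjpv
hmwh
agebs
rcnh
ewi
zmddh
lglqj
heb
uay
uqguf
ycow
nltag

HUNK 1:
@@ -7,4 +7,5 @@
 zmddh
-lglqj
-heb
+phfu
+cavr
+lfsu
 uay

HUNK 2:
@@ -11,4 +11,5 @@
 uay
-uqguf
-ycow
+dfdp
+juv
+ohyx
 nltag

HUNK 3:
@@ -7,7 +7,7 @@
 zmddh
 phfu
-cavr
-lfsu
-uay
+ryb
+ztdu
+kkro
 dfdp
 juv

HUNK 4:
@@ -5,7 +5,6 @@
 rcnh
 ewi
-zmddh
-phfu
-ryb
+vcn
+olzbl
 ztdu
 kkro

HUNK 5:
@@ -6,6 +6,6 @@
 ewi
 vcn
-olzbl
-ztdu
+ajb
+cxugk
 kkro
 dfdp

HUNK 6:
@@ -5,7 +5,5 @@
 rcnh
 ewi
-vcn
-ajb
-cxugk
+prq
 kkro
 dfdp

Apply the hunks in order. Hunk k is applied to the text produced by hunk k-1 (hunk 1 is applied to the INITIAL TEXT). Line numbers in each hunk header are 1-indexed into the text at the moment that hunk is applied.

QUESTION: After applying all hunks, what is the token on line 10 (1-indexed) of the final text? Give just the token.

Hunk 1: at line 7 remove [lglqj,heb] add [phfu,cavr,lfsu] -> 14 lines: vex jjpv hmwh agebs rcnh ewi zmddh phfu cavr lfsu uay uqguf ycow nltag
Hunk 2: at line 11 remove [uqguf,ycow] add [dfdp,juv,ohyx] -> 15 lines: vex jjpv hmwh agebs rcnh ewi zmddh phfu cavr lfsu uay dfdp juv ohyx nltag
Hunk 3: at line 7 remove [cavr,lfsu,uay] add [ryb,ztdu,kkro] -> 15 lines: vex jjpv hmwh agebs rcnh ewi zmddh phfu ryb ztdu kkro dfdp juv ohyx nltag
Hunk 4: at line 5 remove [zmddh,phfu,ryb] add [vcn,olzbl] -> 14 lines: vex jjpv hmwh agebs rcnh ewi vcn olzbl ztdu kkro dfdp juv ohyx nltag
Hunk 5: at line 6 remove [olzbl,ztdu] add [ajb,cxugk] -> 14 lines: vex jjpv hmwh agebs rcnh ewi vcn ajb cxugk kkro dfdp juv ohyx nltag
Hunk 6: at line 5 remove [vcn,ajb,cxugk] add [prq] -> 12 lines: vex jjpv hmwh agebs rcnh ewi prq kkro dfdp juv ohyx nltag
Final line 10: juv

Answer: juv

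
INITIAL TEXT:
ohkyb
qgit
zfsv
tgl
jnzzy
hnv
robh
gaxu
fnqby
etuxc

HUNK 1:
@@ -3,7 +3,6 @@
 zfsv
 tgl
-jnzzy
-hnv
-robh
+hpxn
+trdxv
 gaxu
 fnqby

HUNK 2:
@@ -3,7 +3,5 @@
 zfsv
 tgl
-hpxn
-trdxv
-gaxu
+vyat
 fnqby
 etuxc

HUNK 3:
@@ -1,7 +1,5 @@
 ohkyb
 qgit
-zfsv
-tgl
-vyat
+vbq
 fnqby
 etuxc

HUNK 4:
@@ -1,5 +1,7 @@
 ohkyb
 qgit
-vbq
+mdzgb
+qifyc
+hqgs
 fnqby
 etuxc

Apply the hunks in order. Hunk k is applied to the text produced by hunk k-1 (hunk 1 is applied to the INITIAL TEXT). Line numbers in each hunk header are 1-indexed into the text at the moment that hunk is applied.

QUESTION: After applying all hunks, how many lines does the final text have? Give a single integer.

Answer: 7

Derivation:
Hunk 1: at line 3 remove [jnzzy,hnv,robh] add [hpxn,trdxv] -> 9 lines: ohkyb qgit zfsv tgl hpxn trdxv gaxu fnqby etuxc
Hunk 2: at line 3 remove [hpxn,trdxv,gaxu] add [vyat] -> 7 lines: ohkyb qgit zfsv tgl vyat fnqby etuxc
Hunk 3: at line 1 remove [zfsv,tgl,vyat] add [vbq] -> 5 lines: ohkyb qgit vbq fnqby etuxc
Hunk 4: at line 1 remove [vbq] add [mdzgb,qifyc,hqgs] -> 7 lines: ohkyb qgit mdzgb qifyc hqgs fnqby etuxc
Final line count: 7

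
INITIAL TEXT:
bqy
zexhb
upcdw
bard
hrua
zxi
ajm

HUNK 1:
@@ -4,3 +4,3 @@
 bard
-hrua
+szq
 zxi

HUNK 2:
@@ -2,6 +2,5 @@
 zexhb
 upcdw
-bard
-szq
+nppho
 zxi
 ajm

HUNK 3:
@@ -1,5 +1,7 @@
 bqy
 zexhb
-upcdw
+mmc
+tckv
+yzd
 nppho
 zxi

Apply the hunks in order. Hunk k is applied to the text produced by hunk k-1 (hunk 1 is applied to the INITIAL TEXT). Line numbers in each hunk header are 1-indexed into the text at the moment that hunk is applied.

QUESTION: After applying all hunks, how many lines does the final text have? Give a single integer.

Answer: 8

Derivation:
Hunk 1: at line 4 remove [hrua] add [szq] -> 7 lines: bqy zexhb upcdw bard szq zxi ajm
Hunk 2: at line 2 remove [bard,szq] add [nppho] -> 6 lines: bqy zexhb upcdw nppho zxi ajm
Hunk 3: at line 1 remove [upcdw] add [mmc,tckv,yzd] -> 8 lines: bqy zexhb mmc tckv yzd nppho zxi ajm
Final line count: 8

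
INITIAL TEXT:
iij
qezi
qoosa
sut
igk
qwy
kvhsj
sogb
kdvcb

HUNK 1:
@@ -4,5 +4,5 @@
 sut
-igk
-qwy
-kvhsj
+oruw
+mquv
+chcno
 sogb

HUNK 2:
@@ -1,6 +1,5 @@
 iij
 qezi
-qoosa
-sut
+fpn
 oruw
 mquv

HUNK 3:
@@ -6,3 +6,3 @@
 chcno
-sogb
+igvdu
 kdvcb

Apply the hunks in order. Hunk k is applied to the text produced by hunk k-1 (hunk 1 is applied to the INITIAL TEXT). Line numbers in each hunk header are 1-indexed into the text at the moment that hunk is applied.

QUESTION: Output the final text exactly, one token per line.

Answer: iij
qezi
fpn
oruw
mquv
chcno
igvdu
kdvcb

Derivation:
Hunk 1: at line 4 remove [igk,qwy,kvhsj] add [oruw,mquv,chcno] -> 9 lines: iij qezi qoosa sut oruw mquv chcno sogb kdvcb
Hunk 2: at line 1 remove [qoosa,sut] add [fpn] -> 8 lines: iij qezi fpn oruw mquv chcno sogb kdvcb
Hunk 3: at line 6 remove [sogb] add [igvdu] -> 8 lines: iij qezi fpn oruw mquv chcno igvdu kdvcb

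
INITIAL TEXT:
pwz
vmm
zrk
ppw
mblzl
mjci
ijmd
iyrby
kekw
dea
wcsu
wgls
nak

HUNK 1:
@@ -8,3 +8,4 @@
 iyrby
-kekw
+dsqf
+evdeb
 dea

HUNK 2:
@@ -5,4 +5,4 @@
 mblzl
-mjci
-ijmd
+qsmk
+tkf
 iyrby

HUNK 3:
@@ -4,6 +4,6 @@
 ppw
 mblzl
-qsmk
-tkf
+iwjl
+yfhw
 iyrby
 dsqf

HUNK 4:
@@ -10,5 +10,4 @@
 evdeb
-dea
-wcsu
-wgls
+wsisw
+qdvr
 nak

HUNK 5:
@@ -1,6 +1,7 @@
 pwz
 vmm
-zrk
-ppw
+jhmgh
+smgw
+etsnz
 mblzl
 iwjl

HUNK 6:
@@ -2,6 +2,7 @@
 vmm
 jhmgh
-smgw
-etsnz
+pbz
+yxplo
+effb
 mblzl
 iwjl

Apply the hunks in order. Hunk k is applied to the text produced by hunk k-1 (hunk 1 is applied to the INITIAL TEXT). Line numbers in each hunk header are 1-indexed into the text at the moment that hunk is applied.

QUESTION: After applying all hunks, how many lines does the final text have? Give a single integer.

Hunk 1: at line 8 remove [kekw] add [dsqf,evdeb] -> 14 lines: pwz vmm zrk ppw mblzl mjci ijmd iyrby dsqf evdeb dea wcsu wgls nak
Hunk 2: at line 5 remove [mjci,ijmd] add [qsmk,tkf] -> 14 lines: pwz vmm zrk ppw mblzl qsmk tkf iyrby dsqf evdeb dea wcsu wgls nak
Hunk 3: at line 4 remove [qsmk,tkf] add [iwjl,yfhw] -> 14 lines: pwz vmm zrk ppw mblzl iwjl yfhw iyrby dsqf evdeb dea wcsu wgls nak
Hunk 4: at line 10 remove [dea,wcsu,wgls] add [wsisw,qdvr] -> 13 lines: pwz vmm zrk ppw mblzl iwjl yfhw iyrby dsqf evdeb wsisw qdvr nak
Hunk 5: at line 1 remove [zrk,ppw] add [jhmgh,smgw,etsnz] -> 14 lines: pwz vmm jhmgh smgw etsnz mblzl iwjl yfhw iyrby dsqf evdeb wsisw qdvr nak
Hunk 6: at line 2 remove [smgw,etsnz] add [pbz,yxplo,effb] -> 15 lines: pwz vmm jhmgh pbz yxplo effb mblzl iwjl yfhw iyrby dsqf evdeb wsisw qdvr nak
Final line count: 15

Answer: 15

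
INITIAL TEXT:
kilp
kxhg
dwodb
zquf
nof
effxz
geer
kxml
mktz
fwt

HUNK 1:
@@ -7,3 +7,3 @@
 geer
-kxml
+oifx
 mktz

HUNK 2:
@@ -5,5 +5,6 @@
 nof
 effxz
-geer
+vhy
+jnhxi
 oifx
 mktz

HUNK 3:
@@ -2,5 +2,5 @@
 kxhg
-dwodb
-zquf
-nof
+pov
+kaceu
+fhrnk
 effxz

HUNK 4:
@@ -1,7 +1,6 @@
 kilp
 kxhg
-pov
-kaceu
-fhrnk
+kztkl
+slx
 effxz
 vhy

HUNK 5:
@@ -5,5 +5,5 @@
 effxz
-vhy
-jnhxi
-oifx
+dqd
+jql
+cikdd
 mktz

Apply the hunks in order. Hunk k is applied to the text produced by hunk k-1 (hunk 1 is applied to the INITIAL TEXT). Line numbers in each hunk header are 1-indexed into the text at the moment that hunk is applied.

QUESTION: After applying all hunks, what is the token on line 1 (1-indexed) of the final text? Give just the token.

Answer: kilp

Derivation:
Hunk 1: at line 7 remove [kxml] add [oifx] -> 10 lines: kilp kxhg dwodb zquf nof effxz geer oifx mktz fwt
Hunk 2: at line 5 remove [geer] add [vhy,jnhxi] -> 11 lines: kilp kxhg dwodb zquf nof effxz vhy jnhxi oifx mktz fwt
Hunk 3: at line 2 remove [dwodb,zquf,nof] add [pov,kaceu,fhrnk] -> 11 lines: kilp kxhg pov kaceu fhrnk effxz vhy jnhxi oifx mktz fwt
Hunk 4: at line 1 remove [pov,kaceu,fhrnk] add [kztkl,slx] -> 10 lines: kilp kxhg kztkl slx effxz vhy jnhxi oifx mktz fwt
Hunk 5: at line 5 remove [vhy,jnhxi,oifx] add [dqd,jql,cikdd] -> 10 lines: kilp kxhg kztkl slx effxz dqd jql cikdd mktz fwt
Final line 1: kilp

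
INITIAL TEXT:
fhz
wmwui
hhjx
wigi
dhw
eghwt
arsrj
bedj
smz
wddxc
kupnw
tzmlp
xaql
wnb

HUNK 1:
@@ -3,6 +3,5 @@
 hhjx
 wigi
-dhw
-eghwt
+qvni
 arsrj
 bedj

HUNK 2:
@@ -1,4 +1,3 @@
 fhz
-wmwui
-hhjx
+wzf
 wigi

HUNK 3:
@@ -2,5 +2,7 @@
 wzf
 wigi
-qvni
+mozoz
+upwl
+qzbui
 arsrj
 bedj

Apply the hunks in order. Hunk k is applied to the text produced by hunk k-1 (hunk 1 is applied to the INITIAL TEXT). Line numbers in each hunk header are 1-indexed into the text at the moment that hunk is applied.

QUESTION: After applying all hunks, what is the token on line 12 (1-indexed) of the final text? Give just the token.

Answer: tzmlp

Derivation:
Hunk 1: at line 3 remove [dhw,eghwt] add [qvni] -> 13 lines: fhz wmwui hhjx wigi qvni arsrj bedj smz wddxc kupnw tzmlp xaql wnb
Hunk 2: at line 1 remove [wmwui,hhjx] add [wzf] -> 12 lines: fhz wzf wigi qvni arsrj bedj smz wddxc kupnw tzmlp xaql wnb
Hunk 3: at line 2 remove [qvni] add [mozoz,upwl,qzbui] -> 14 lines: fhz wzf wigi mozoz upwl qzbui arsrj bedj smz wddxc kupnw tzmlp xaql wnb
Final line 12: tzmlp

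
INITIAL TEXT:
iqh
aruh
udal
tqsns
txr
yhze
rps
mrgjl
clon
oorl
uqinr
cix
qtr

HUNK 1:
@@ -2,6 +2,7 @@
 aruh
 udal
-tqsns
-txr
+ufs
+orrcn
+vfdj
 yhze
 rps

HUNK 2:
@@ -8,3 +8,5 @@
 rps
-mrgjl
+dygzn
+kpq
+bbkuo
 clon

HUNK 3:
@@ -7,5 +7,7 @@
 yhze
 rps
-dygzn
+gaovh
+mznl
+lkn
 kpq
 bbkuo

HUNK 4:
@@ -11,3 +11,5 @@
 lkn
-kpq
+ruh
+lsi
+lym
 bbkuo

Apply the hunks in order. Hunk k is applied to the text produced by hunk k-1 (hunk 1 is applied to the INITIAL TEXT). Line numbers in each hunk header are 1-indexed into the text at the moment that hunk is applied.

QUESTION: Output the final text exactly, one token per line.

Hunk 1: at line 2 remove [tqsns,txr] add [ufs,orrcn,vfdj] -> 14 lines: iqh aruh udal ufs orrcn vfdj yhze rps mrgjl clon oorl uqinr cix qtr
Hunk 2: at line 8 remove [mrgjl] add [dygzn,kpq,bbkuo] -> 16 lines: iqh aruh udal ufs orrcn vfdj yhze rps dygzn kpq bbkuo clon oorl uqinr cix qtr
Hunk 3: at line 7 remove [dygzn] add [gaovh,mznl,lkn] -> 18 lines: iqh aruh udal ufs orrcn vfdj yhze rps gaovh mznl lkn kpq bbkuo clon oorl uqinr cix qtr
Hunk 4: at line 11 remove [kpq] add [ruh,lsi,lym] -> 20 lines: iqh aruh udal ufs orrcn vfdj yhze rps gaovh mznl lkn ruh lsi lym bbkuo clon oorl uqinr cix qtr

Answer: iqh
aruh
udal
ufs
orrcn
vfdj
yhze
rps
gaovh
mznl
lkn
ruh
lsi
lym
bbkuo
clon
oorl
uqinr
cix
qtr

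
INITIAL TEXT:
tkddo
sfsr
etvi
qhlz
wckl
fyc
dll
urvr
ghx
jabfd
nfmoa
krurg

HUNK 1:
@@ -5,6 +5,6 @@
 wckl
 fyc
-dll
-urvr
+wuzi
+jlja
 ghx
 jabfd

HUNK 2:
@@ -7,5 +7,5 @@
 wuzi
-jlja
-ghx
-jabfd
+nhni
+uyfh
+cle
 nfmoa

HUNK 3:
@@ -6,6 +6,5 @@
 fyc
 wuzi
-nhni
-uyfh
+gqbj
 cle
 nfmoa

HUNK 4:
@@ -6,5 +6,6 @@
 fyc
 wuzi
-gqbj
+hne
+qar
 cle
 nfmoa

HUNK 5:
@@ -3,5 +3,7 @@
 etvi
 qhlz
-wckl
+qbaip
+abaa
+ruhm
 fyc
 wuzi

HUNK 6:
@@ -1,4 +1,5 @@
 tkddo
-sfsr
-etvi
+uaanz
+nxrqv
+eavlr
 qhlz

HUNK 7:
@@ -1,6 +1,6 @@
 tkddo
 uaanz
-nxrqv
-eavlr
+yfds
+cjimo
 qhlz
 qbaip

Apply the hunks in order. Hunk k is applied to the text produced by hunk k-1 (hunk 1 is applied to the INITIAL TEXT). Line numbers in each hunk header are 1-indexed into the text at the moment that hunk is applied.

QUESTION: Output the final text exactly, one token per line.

Hunk 1: at line 5 remove [dll,urvr] add [wuzi,jlja] -> 12 lines: tkddo sfsr etvi qhlz wckl fyc wuzi jlja ghx jabfd nfmoa krurg
Hunk 2: at line 7 remove [jlja,ghx,jabfd] add [nhni,uyfh,cle] -> 12 lines: tkddo sfsr etvi qhlz wckl fyc wuzi nhni uyfh cle nfmoa krurg
Hunk 3: at line 6 remove [nhni,uyfh] add [gqbj] -> 11 lines: tkddo sfsr etvi qhlz wckl fyc wuzi gqbj cle nfmoa krurg
Hunk 4: at line 6 remove [gqbj] add [hne,qar] -> 12 lines: tkddo sfsr etvi qhlz wckl fyc wuzi hne qar cle nfmoa krurg
Hunk 5: at line 3 remove [wckl] add [qbaip,abaa,ruhm] -> 14 lines: tkddo sfsr etvi qhlz qbaip abaa ruhm fyc wuzi hne qar cle nfmoa krurg
Hunk 6: at line 1 remove [sfsr,etvi] add [uaanz,nxrqv,eavlr] -> 15 lines: tkddo uaanz nxrqv eavlr qhlz qbaip abaa ruhm fyc wuzi hne qar cle nfmoa krurg
Hunk 7: at line 1 remove [nxrqv,eavlr] add [yfds,cjimo] -> 15 lines: tkddo uaanz yfds cjimo qhlz qbaip abaa ruhm fyc wuzi hne qar cle nfmoa krurg

Answer: tkddo
uaanz
yfds
cjimo
qhlz
qbaip
abaa
ruhm
fyc
wuzi
hne
qar
cle
nfmoa
krurg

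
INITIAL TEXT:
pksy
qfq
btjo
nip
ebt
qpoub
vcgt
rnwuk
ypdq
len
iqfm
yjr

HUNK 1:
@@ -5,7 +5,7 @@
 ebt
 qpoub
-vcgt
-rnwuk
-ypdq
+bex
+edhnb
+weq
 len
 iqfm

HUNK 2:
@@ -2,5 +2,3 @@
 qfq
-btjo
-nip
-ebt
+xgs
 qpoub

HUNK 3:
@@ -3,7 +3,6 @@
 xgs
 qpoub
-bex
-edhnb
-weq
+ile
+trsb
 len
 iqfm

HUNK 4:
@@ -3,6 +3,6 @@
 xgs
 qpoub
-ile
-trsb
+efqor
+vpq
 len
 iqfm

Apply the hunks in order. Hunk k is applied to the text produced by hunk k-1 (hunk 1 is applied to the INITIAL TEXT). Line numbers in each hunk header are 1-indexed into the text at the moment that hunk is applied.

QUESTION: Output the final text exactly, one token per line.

Hunk 1: at line 5 remove [vcgt,rnwuk,ypdq] add [bex,edhnb,weq] -> 12 lines: pksy qfq btjo nip ebt qpoub bex edhnb weq len iqfm yjr
Hunk 2: at line 2 remove [btjo,nip,ebt] add [xgs] -> 10 lines: pksy qfq xgs qpoub bex edhnb weq len iqfm yjr
Hunk 3: at line 3 remove [bex,edhnb,weq] add [ile,trsb] -> 9 lines: pksy qfq xgs qpoub ile trsb len iqfm yjr
Hunk 4: at line 3 remove [ile,trsb] add [efqor,vpq] -> 9 lines: pksy qfq xgs qpoub efqor vpq len iqfm yjr

Answer: pksy
qfq
xgs
qpoub
efqor
vpq
len
iqfm
yjr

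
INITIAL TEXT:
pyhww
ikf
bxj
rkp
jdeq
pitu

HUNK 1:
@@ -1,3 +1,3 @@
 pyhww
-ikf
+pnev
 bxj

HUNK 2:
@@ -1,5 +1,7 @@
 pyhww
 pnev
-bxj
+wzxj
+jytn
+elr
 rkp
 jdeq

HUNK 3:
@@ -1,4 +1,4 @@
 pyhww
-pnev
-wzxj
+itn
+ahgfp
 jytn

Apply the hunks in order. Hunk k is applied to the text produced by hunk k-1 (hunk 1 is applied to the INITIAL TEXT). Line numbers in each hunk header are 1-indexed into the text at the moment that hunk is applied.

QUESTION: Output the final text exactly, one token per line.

Answer: pyhww
itn
ahgfp
jytn
elr
rkp
jdeq
pitu

Derivation:
Hunk 1: at line 1 remove [ikf] add [pnev] -> 6 lines: pyhww pnev bxj rkp jdeq pitu
Hunk 2: at line 1 remove [bxj] add [wzxj,jytn,elr] -> 8 lines: pyhww pnev wzxj jytn elr rkp jdeq pitu
Hunk 3: at line 1 remove [pnev,wzxj] add [itn,ahgfp] -> 8 lines: pyhww itn ahgfp jytn elr rkp jdeq pitu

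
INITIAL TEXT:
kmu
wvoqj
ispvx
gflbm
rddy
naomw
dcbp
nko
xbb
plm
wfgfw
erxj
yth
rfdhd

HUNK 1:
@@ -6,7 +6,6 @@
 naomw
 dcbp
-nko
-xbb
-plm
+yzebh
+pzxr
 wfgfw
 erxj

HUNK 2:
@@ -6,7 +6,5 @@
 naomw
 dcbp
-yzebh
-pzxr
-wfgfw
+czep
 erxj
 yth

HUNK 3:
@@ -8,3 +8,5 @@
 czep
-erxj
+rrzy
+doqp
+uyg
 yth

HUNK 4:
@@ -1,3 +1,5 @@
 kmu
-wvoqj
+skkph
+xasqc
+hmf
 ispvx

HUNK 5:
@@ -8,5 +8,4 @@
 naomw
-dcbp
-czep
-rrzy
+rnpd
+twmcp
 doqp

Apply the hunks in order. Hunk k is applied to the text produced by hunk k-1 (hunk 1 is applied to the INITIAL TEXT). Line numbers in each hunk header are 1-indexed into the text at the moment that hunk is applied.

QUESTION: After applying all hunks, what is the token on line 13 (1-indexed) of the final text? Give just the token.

Hunk 1: at line 6 remove [nko,xbb,plm] add [yzebh,pzxr] -> 13 lines: kmu wvoqj ispvx gflbm rddy naomw dcbp yzebh pzxr wfgfw erxj yth rfdhd
Hunk 2: at line 6 remove [yzebh,pzxr,wfgfw] add [czep] -> 11 lines: kmu wvoqj ispvx gflbm rddy naomw dcbp czep erxj yth rfdhd
Hunk 3: at line 8 remove [erxj] add [rrzy,doqp,uyg] -> 13 lines: kmu wvoqj ispvx gflbm rddy naomw dcbp czep rrzy doqp uyg yth rfdhd
Hunk 4: at line 1 remove [wvoqj] add [skkph,xasqc,hmf] -> 15 lines: kmu skkph xasqc hmf ispvx gflbm rddy naomw dcbp czep rrzy doqp uyg yth rfdhd
Hunk 5: at line 8 remove [dcbp,czep,rrzy] add [rnpd,twmcp] -> 14 lines: kmu skkph xasqc hmf ispvx gflbm rddy naomw rnpd twmcp doqp uyg yth rfdhd
Final line 13: yth

Answer: yth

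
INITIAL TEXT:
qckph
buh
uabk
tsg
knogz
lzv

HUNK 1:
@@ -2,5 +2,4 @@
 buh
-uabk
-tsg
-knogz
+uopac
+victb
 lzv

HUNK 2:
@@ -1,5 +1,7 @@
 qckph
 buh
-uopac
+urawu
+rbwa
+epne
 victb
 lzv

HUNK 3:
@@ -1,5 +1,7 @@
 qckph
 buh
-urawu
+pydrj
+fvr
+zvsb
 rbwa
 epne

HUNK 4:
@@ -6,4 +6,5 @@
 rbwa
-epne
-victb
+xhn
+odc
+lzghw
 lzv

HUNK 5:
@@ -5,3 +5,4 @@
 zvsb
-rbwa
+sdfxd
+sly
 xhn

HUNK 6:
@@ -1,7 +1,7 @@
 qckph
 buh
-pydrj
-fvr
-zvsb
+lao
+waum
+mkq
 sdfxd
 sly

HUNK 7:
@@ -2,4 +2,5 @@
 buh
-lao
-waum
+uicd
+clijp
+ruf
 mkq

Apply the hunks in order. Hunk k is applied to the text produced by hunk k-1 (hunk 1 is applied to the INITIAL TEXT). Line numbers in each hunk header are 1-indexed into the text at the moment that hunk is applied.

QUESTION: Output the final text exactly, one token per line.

Answer: qckph
buh
uicd
clijp
ruf
mkq
sdfxd
sly
xhn
odc
lzghw
lzv

Derivation:
Hunk 1: at line 2 remove [uabk,tsg,knogz] add [uopac,victb] -> 5 lines: qckph buh uopac victb lzv
Hunk 2: at line 1 remove [uopac] add [urawu,rbwa,epne] -> 7 lines: qckph buh urawu rbwa epne victb lzv
Hunk 3: at line 1 remove [urawu] add [pydrj,fvr,zvsb] -> 9 lines: qckph buh pydrj fvr zvsb rbwa epne victb lzv
Hunk 4: at line 6 remove [epne,victb] add [xhn,odc,lzghw] -> 10 lines: qckph buh pydrj fvr zvsb rbwa xhn odc lzghw lzv
Hunk 5: at line 5 remove [rbwa] add [sdfxd,sly] -> 11 lines: qckph buh pydrj fvr zvsb sdfxd sly xhn odc lzghw lzv
Hunk 6: at line 1 remove [pydrj,fvr,zvsb] add [lao,waum,mkq] -> 11 lines: qckph buh lao waum mkq sdfxd sly xhn odc lzghw lzv
Hunk 7: at line 2 remove [lao,waum] add [uicd,clijp,ruf] -> 12 lines: qckph buh uicd clijp ruf mkq sdfxd sly xhn odc lzghw lzv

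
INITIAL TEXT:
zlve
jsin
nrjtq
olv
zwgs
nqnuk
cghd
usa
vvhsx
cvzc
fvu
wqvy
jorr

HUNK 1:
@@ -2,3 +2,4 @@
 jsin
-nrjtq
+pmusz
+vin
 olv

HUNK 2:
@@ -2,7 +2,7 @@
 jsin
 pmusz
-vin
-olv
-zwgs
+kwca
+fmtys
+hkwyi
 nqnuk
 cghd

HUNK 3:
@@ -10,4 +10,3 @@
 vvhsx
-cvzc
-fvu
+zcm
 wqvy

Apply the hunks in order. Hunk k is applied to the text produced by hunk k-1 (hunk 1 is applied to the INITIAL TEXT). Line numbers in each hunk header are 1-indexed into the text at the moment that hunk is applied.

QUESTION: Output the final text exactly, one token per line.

Hunk 1: at line 2 remove [nrjtq] add [pmusz,vin] -> 14 lines: zlve jsin pmusz vin olv zwgs nqnuk cghd usa vvhsx cvzc fvu wqvy jorr
Hunk 2: at line 2 remove [vin,olv,zwgs] add [kwca,fmtys,hkwyi] -> 14 lines: zlve jsin pmusz kwca fmtys hkwyi nqnuk cghd usa vvhsx cvzc fvu wqvy jorr
Hunk 3: at line 10 remove [cvzc,fvu] add [zcm] -> 13 lines: zlve jsin pmusz kwca fmtys hkwyi nqnuk cghd usa vvhsx zcm wqvy jorr

Answer: zlve
jsin
pmusz
kwca
fmtys
hkwyi
nqnuk
cghd
usa
vvhsx
zcm
wqvy
jorr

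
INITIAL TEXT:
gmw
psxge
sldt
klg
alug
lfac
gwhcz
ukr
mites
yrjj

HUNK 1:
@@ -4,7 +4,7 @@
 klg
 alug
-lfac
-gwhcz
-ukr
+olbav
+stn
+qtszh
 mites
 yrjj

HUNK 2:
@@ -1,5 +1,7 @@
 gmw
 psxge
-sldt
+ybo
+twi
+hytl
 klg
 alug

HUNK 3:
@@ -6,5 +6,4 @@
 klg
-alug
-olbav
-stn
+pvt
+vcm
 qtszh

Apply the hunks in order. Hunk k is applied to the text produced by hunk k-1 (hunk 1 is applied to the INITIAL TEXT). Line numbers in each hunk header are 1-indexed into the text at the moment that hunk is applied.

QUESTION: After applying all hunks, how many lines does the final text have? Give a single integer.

Hunk 1: at line 4 remove [lfac,gwhcz,ukr] add [olbav,stn,qtszh] -> 10 lines: gmw psxge sldt klg alug olbav stn qtszh mites yrjj
Hunk 2: at line 1 remove [sldt] add [ybo,twi,hytl] -> 12 lines: gmw psxge ybo twi hytl klg alug olbav stn qtszh mites yrjj
Hunk 3: at line 6 remove [alug,olbav,stn] add [pvt,vcm] -> 11 lines: gmw psxge ybo twi hytl klg pvt vcm qtszh mites yrjj
Final line count: 11

Answer: 11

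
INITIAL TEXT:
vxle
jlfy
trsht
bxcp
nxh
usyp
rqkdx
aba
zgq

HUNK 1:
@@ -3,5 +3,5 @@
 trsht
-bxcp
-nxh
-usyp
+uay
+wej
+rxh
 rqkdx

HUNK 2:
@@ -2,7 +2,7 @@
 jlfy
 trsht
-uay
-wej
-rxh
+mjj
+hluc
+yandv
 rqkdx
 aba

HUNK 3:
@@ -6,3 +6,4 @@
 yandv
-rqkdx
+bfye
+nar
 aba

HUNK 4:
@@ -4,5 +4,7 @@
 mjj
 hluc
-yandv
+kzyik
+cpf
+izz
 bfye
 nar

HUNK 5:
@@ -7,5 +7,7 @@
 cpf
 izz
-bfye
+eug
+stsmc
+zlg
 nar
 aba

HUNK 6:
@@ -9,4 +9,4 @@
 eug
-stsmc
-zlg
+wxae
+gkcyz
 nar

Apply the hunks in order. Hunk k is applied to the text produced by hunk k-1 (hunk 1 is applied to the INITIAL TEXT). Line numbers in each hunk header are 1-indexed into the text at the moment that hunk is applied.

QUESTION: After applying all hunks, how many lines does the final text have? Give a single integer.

Hunk 1: at line 3 remove [bxcp,nxh,usyp] add [uay,wej,rxh] -> 9 lines: vxle jlfy trsht uay wej rxh rqkdx aba zgq
Hunk 2: at line 2 remove [uay,wej,rxh] add [mjj,hluc,yandv] -> 9 lines: vxle jlfy trsht mjj hluc yandv rqkdx aba zgq
Hunk 3: at line 6 remove [rqkdx] add [bfye,nar] -> 10 lines: vxle jlfy trsht mjj hluc yandv bfye nar aba zgq
Hunk 4: at line 4 remove [yandv] add [kzyik,cpf,izz] -> 12 lines: vxle jlfy trsht mjj hluc kzyik cpf izz bfye nar aba zgq
Hunk 5: at line 7 remove [bfye] add [eug,stsmc,zlg] -> 14 lines: vxle jlfy trsht mjj hluc kzyik cpf izz eug stsmc zlg nar aba zgq
Hunk 6: at line 9 remove [stsmc,zlg] add [wxae,gkcyz] -> 14 lines: vxle jlfy trsht mjj hluc kzyik cpf izz eug wxae gkcyz nar aba zgq
Final line count: 14

Answer: 14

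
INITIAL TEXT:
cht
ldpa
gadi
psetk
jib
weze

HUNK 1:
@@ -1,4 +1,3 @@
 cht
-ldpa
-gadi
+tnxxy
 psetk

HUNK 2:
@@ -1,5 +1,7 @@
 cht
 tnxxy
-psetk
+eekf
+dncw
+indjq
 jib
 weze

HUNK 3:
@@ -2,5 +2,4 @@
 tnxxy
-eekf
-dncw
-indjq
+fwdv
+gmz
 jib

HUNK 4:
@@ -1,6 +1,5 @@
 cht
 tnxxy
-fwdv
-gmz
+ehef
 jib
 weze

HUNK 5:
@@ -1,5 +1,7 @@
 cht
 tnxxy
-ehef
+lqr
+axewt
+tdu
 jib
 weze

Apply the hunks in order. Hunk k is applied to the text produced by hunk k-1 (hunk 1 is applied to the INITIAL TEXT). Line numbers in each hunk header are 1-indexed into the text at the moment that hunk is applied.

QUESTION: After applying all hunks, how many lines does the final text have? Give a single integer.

Hunk 1: at line 1 remove [ldpa,gadi] add [tnxxy] -> 5 lines: cht tnxxy psetk jib weze
Hunk 2: at line 1 remove [psetk] add [eekf,dncw,indjq] -> 7 lines: cht tnxxy eekf dncw indjq jib weze
Hunk 3: at line 2 remove [eekf,dncw,indjq] add [fwdv,gmz] -> 6 lines: cht tnxxy fwdv gmz jib weze
Hunk 4: at line 1 remove [fwdv,gmz] add [ehef] -> 5 lines: cht tnxxy ehef jib weze
Hunk 5: at line 1 remove [ehef] add [lqr,axewt,tdu] -> 7 lines: cht tnxxy lqr axewt tdu jib weze
Final line count: 7

Answer: 7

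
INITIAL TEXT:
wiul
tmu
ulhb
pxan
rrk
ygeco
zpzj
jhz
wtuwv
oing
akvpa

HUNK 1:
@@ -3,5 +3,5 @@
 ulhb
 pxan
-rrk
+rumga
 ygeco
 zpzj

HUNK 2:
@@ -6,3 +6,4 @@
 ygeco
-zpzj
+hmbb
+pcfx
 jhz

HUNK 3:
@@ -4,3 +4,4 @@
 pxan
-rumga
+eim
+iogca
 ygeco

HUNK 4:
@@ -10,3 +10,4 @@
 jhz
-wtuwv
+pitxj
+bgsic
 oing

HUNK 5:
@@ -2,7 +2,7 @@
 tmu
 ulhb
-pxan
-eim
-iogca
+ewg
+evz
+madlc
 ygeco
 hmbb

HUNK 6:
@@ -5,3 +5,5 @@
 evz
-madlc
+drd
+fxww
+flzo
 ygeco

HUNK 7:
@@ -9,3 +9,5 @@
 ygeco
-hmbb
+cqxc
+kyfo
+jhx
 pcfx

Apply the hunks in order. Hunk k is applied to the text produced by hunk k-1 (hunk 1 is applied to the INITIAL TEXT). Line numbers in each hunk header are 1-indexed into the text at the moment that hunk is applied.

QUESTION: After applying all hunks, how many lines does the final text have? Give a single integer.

Hunk 1: at line 3 remove [rrk] add [rumga] -> 11 lines: wiul tmu ulhb pxan rumga ygeco zpzj jhz wtuwv oing akvpa
Hunk 2: at line 6 remove [zpzj] add [hmbb,pcfx] -> 12 lines: wiul tmu ulhb pxan rumga ygeco hmbb pcfx jhz wtuwv oing akvpa
Hunk 3: at line 4 remove [rumga] add [eim,iogca] -> 13 lines: wiul tmu ulhb pxan eim iogca ygeco hmbb pcfx jhz wtuwv oing akvpa
Hunk 4: at line 10 remove [wtuwv] add [pitxj,bgsic] -> 14 lines: wiul tmu ulhb pxan eim iogca ygeco hmbb pcfx jhz pitxj bgsic oing akvpa
Hunk 5: at line 2 remove [pxan,eim,iogca] add [ewg,evz,madlc] -> 14 lines: wiul tmu ulhb ewg evz madlc ygeco hmbb pcfx jhz pitxj bgsic oing akvpa
Hunk 6: at line 5 remove [madlc] add [drd,fxww,flzo] -> 16 lines: wiul tmu ulhb ewg evz drd fxww flzo ygeco hmbb pcfx jhz pitxj bgsic oing akvpa
Hunk 7: at line 9 remove [hmbb] add [cqxc,kyfo,jhx] -> 18 lines: wiul tmu ulhb ewg evz drd fxww flzo ygeco cqxc kyfo jhx pcfx jhz pitxj bgsic oing akvpa
Final line count: 18

Answer: 18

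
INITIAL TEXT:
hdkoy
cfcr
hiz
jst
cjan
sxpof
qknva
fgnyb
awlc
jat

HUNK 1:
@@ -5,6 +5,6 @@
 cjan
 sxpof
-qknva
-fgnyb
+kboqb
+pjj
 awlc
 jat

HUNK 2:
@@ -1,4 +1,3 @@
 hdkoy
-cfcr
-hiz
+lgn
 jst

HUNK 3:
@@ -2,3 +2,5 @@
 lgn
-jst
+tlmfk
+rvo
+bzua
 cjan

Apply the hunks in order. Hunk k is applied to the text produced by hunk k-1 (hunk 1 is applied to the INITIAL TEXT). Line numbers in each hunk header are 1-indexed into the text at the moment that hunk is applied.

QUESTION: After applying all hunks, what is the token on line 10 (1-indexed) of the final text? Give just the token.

Hunk 1: at line 5 remove [qknva,fgnyb] add [kboqb,pjj] -> 10 lines: hdkoy cfcr hiz jst cjan sxpof kboqb pjj awlc jat
Hunk 2: at line 1 remove [cfcr,hiz] add [lgn] -> 9 lines: hdkoy lgn jst cjan sxpof kboqb pjj awlc jat
Hunk 3: at line 2 remove [jst] add [tlmfk,rvo,bzua] -> 11 lines: hdkoy lgn tlmfk rvo bzua cjan sxpof kboqb pjj awlc jat
Final line 10: awlc

Answer: awlc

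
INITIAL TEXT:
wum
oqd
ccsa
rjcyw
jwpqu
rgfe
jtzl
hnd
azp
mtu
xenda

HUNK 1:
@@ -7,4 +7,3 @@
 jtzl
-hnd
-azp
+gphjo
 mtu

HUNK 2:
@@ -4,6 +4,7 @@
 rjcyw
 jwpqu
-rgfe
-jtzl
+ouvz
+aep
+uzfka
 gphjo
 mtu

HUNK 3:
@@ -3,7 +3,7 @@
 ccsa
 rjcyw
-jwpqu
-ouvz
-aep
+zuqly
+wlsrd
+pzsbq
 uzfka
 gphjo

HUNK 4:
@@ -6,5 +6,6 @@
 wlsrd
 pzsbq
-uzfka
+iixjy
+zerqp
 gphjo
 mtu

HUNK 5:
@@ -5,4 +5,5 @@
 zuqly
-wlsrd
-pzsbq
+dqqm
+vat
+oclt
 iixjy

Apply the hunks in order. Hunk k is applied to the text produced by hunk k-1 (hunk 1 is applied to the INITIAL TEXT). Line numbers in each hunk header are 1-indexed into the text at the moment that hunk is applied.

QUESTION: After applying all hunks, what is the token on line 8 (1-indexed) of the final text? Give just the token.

Answer: oclt

Derivation:
Hunk 1: at line 7 remove [hnd,azp] add [gphjo] -> 10 lines: wum oqd ccsa rjcyw jwpqu rgfe jtzl gphjo mtu xenda
Hunk 2: at line 4 remove [rgfe,jtzl] add [ouvz,aep,uzfka] -> 11 lines: wum oqd ccsa rjcyw jwpqu ouvz aep uzfka gphjo mtu xenda
Hunk 3: at line 3 remove [jwpqu,ouvz,aep] add [zuqly,wlsrd,pzsbq] -> 11 lines: wum oqd ccsa rjcyw zuqly wlsrd pzsbq uzfka gphjo mtu xenda
Hunk 4: at line 6 remove [uzfka] add [iixjy,zerqp] -> 12 lines: wum oqd ccsa rjcyw zuqly wlsrd pzsbq iixjy zerqp gphjo mtu xenda
Hunk 5: at line 5 remove [wlsrd,pzsbq] add [dqqm,vat,oclt] -> 13 lines: wum oqd ccsa rjcyw zuqly dqqm vat oclt iixjy zerqp gphjo mtu xenda
Final line 8: oclt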